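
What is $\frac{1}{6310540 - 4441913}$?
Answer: $\frac{1}{1868627} \approx 5.3515 \cdot 10^{-7}$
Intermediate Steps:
$\frac{1}{6310540 - 4441913} = \frac{1}{1868627}$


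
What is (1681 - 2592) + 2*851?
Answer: 791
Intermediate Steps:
(1681 - 2592) + 2*851 = -911 + 1702 = 791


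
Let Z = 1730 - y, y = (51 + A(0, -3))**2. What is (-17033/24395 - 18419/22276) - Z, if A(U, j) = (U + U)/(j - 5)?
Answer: 472492691807/543423020 ≈ 869.47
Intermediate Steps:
A(U, j) = 2*U/(-5 + j) (A(U, j) = (2*U)/(-5 + j) = 2*U/(-5 + j))
y = 2601 (y = (51 + 2*0/(-5 - 3))**2 = (51 + 2*0/(-8))**2 = (51 + 2*0*(-1/8))**2 = (51 + 0)**2 = 51**2 = 2601)
Z = -871 (Z = 1730 - 1*2601 = 1730 - 2601 = -871)
(-17033/24395 - 18419/22276) - Z = (-17033/24395 - 18419/22276) - 1*(-871) = (-17033*1/24395 - 18419*1/22276) + 871 = (-17033/24395 - 18419/22276) + 871 = -828758613/543423020 + 871 = 472492691807/543423020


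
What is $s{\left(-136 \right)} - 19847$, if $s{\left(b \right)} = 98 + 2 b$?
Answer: $-20021$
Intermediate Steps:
$s{\left(-136 \right)} - 19847 = \left(98 + 2 \left(-136\right)\right) - 19847 = \left(98 - 272\right) - 19847 = -174 - 19847 = -20021$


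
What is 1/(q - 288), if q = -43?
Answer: -1/331 ≈ -0.0030211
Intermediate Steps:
1/(q - 288) = 1/(-43 - 288) = 1/(-331) = -1/331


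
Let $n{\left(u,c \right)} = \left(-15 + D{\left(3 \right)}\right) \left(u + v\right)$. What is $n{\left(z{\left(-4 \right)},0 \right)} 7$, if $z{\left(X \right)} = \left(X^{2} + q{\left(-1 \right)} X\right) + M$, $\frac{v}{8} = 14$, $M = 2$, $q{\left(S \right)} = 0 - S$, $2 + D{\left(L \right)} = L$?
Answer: $-12348$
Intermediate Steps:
$D{\left(L \right)} = -2 + L$
$q{\left(S \right)} = - S$
$v = 112$ ($v = 8 \cdot 14 = 112$)
$z{\left(X \right)} = 2 + X + X^{2}$ ($z{\left(X \right)} = \left(X^{2} + \left(-1\right) \left(-1\right) X\right) + 2 = \left(X^{2} + 1 X\right) + 2 = \left(X^{2} + X\right) + 2 = \left(X + X^{2}\right) + 2 = 2 + X + X^{2}$)
$n{\left(u,c \right)} = -1568 - 14 u$ ($n{\left(u,c \right)} = \left(-15 + \left(-2 + 3\right)\right) \left(u + 112\right) = \left(-15 + 1\right) \left(112 + u\right) = - 14 \left(112 + u\right) = -1568 - 14 u$)
$n{\left(z{\left(-4 \right)},0 \right)} 7 = \left(-1568 - 14 \left(2 - 4 + \left(-4\right)^{2}\right)\right) 7 = \left(-1568 - 14 \left(2 - 4 + 16\right)\right) 7 = \left(-1568 - 196\right) 7 = \left(-1764\right) 7 = -12348$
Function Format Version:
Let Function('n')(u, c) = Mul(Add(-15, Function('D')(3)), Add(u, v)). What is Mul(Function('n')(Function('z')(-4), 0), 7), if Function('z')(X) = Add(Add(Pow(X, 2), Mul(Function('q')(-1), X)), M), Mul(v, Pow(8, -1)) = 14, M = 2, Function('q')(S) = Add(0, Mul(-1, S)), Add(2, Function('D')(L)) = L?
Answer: -12348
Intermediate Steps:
Function('D')(L) = Add(-2, L)
Function('q')(S) = Mul(-1, S)
v = 112 (v = Mul(8, 14) = 112)
Function('z')(X) = Add(2, X, Pow(X, 2)) (Function('z')(X) = Add(Add(Pow(X, 2), Mul(Mul(-1, -1), X)), 2) = Add(Add(Pow(X, 2), Mul(1, X)), 2) = Add(Add(Pow(X, 2), X), 2) = Add(Add(X, Pow(X, 2)), 2) = Add(2, X, Pow(X, 2)))
Function('n')(u, c) = Add(-1568, Mul(-14, u)) (Function('n')(u, c) = Mul(Add(-15, Add(-2, 3)), Add(u, 112)) = Mul(Add(-15, 1), Add(112, u)) = Mul(-14, Add(112, u)) = Add(-1568, Mul(-14, u)))
Mul(Function('n')(Function('z')(-4), 0), 7) = Mul(Add(-1568, Mul(-14, Add(2, -4, Pow(-4, 2)))), 7) = Mul(Add(-1568, Mul(-14, Add(2, -4, 16))), 7) = Mul(Add(-1568, Mul(-14, 14)), 7) = Mul(Add(-1568, -196), 7) = Mul(-1764, 7) = -12348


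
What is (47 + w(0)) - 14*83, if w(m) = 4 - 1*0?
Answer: -1111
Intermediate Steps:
w(m) = 4 (w(m) = 4 + 0 = 4)
(47 + w(0)) - 14*83 = (47 + 4) - 14*83 = 51 - 1162 = -1111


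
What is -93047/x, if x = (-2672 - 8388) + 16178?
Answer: -93047/5118 ≈ -18.180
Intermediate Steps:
x = 5118 (x = -11060 + 16178 = 5118)
-93047/x = -93047/5118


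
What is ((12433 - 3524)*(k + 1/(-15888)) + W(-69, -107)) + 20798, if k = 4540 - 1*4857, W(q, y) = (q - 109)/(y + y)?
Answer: -4765747892911/1700016 ≈ -2.8034e+6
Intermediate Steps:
W(q, y) = (-109 + q)/(2*y) (W(q, y) = (-109 + q)/((2*y)) = (-109 + q)*(1/(2*y)) = (-109 + q)/(2*y))
k = -317 (k = 4540 - 4857 = -317)
((12433 - 3524)*(k + 1/(-15888)) + W(-69, -107)) + 20798 = ((12433 - 3524)*(-317 + 1/(-15888)) + (1/2)*(-109 - 69)/(-107)) + 20798 = (8909*(-317 - 1/15888) + (1/2)*(-1/107)*(-178)) + 20798 = (8909*(-5036497/15888) + 89/107) + 20798 = (-44870151773/15888 + 89/107) + 20798 = -4801104825679/1700016 + 20798 = -4765747892911/1700016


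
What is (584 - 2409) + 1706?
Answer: -119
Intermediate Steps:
(584 - 2409) + 1706 = -1825 + 1706 = -119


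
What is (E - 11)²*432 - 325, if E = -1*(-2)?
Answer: 34667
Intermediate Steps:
E = 2
(E - 11)²*432 - 325 = (2 - 11)²*432 - 325 = (-9)²*432 - 325 = 81*432 - 325 = 34992 - 325 = 34667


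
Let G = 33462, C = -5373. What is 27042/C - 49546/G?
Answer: -7228951/1109823 ≈ -6.5136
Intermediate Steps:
27042/C - 49546/G = 27042/(-5373) - 49546/33462 = 27042*(-1/5373) - 49546*1/33462 = -9014/1791 - 24773/16731 = -7228951/1109823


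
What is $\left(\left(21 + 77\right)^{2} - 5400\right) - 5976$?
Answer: $-1772$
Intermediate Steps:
$\left(\left(21 + 77\right)^{2} - 5400\right) - 5976 = \left(98^{2} - 5400\right) - 5976 = \left(9604 - 5400\right) - 5976 = 4204 - 5976 = -1772$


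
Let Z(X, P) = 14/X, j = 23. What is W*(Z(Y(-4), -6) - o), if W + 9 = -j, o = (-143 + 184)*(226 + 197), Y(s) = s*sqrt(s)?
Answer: 554976 - 56*I ≈ 5.5498e+5 - 56.0*I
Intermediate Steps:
Y(s) = s**(3/2)
o = 17343 (o = 41*423 = 17343)
W = -32 (W = -9 - 1*23 = -9 - 23 = -32)
W*(Z(Y(-4), -6) - o) = -32*(14/((-4)**(3/2)) - 1*17343) = -32*(14/((-8*I)) - 17343) = -32*(14*(I/8) - 17343) = -32*(7*I/4 - 17343) = -32*(-17343 + 7*I/4) = 554976 - 56*I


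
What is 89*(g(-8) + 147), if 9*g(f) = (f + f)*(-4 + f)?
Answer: 44945/3 ≈ 14982.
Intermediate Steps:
g(f) = 2*f*(-4 + f)/9 (g(f) = ((f + f)*(-4 + f))/9 = ((2*f)*(-4 + f))/9 = (2*f*(-4 + f))/9 = 2*f*(-4 + f)/9)
89*(g(-8) + 147) = 89*((2/9)*(-8)*(-4 - 8) + 147) = 89*((2/9)*(-8)*(-12) + 147) = 89*(64/3 + 147) = 89*(505/3) = 44945/3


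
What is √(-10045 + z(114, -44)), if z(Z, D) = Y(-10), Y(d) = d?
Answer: I*√10055 ≈ 100.27*I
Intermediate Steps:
z(Z, D) = -10
√(-10045 + z(114, -44)) = √(-10045 - 10) = √(-10055) = I*√10055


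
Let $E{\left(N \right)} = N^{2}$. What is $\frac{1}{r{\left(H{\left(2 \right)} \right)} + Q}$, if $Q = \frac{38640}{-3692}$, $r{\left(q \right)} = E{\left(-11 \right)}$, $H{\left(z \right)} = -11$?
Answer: $\frac{923}{102023} \approx 0.009047$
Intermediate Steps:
$r{\left(q \right)} = 121$ ($r{\left(q \right)} = \left(-11\right)^{2} = 121$)
$Q = - \frac{9660}{923}$ ($Q = 38640 \left(- \frac{1}{3692}\right) = - \frac{9660}{923} \approx -10.466$)
$\frac{1}{r{\left(H{\left(2 \right)} \right)} + Q} = \frac{1}{121 - \frac{9660}{923}} = \frac{1}{\frac{102023}{923}} = \frac{923}{102023}$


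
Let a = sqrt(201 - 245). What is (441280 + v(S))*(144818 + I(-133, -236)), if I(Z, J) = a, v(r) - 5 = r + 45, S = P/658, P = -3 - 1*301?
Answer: 21027199679924/329 + 290394836*I*sqrt(11)/329 ≈ 6.3912e+10 + 2.9274e+6*I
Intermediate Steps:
P = -304 (P = -3 - 301 = -304)
S = -152/329 (S = -304/658 = -304*1/658 = -152/329 ≈ -0.46201)
v(r) = 50 + r (v(r) = 5 + (r + 45) = 5 + (45 + r) = 50 + r)
a = 2*I*sqrt(11) (a = sqrt(-44) = 2*I*sqrt(11) ≈ 6.6332*I)
I(Z, J) = 2*I*sqrt(11)
(441280 + v(S))*(144818 + I(-133, -236)) = (441280 + (50 - 152/329))*(144818 + 2*I*sqrt(11)) = (441280 + 16298/329)*(144818 + 2*I*sqrt(11)) = 145197418*(144818 + 2*I*sqrt(11))/329 = 21027199679924/329 + 290394836*I*sqrt(11)/329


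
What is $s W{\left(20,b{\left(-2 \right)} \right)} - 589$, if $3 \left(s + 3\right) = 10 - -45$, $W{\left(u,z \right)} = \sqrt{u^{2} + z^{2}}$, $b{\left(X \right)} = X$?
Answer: $-589 + \frac{92 \sqrt{101}}{3} \approx -280.8$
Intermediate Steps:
$s = \frac{46}{3}$ ($s = -3 + \frac{10 - -45}{3} = -3 + \frac{10 + 45}{3} = -3 + \frac{1}{3} \cdot 55 = -3 + \frac{55}{3} = \frac{46}{3} \approx 15.333$)
$s W{\left(20,b{\left(-2 \right)} \right)} - 589 = \frac{46 \sqrt{20^{2} + \left(-2\right)^{2}}}{3} - 589 = \frac{46 \sqrt{400 + 4}}{3} - 589 = \frac{46 \sqrt{404}}{3} - 589 = \frac{46 \cdot 2 \sqrt{101}}{3} - 589 = \frac{92 \sqrt{101}}{3} - 589 = -589 + \frac{92 \sqrt{101}}{3}$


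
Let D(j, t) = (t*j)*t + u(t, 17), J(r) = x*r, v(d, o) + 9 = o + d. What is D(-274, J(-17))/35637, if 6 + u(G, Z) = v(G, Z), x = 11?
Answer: -456271/1697 ≈ -268.87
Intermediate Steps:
v(d, o) = -9 + d + o (v(d, o) = -9 + (o + d) = -9 + (d + o) = -9 + d + o)
u(G, Z) = -15 + G + Z (u(G, Z) = -6 + (-9 + G + Z) = -15 + G + Z)
J(r) = 11*r
D(j, t) = 2 + t + j*t**2 (D(j, t) = (t*j)*t + (-15 + t + 17) = (j*t)*t + (2 + t) = j*t**2 + (2 + t) = 2 + t + j*t**2)
D(-274, J(-17))/35637 = (2 + 11*(-17) - 274*(11*(-17))**2)/35637 = (2 - 187 - 274*(-187)**2)*(1/35637) = (2 - 187 - 274*34969)*(1/35637) = (2 - 187 - 9581506)*(1/35637) = -9581691*1/35637 = -456271/1697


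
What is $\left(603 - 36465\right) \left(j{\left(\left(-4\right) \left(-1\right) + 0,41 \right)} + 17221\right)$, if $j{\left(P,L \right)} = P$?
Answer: $-617722950$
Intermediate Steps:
$\left(603 - 36465\right) \left(j{\left(\left(-4\right) \left(-1\right) + 0,41 \right)} + 17221\right) = \left(603 - 36465\right) \left(\left(\left(-4\right) \left(-1\right) + 0\right) + 17221\right) = - 35862 \left(\left(4 + 0\right) + 17221\right) = - 35862 \left(4 + 17221\right) = \left(-35862\right) 17225 = -617722950$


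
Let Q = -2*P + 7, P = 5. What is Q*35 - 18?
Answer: -123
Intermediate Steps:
Q = -3 (Q = -2*5 + 7 = -10 + 7 = -3)
Q*35 - 18 = -3*35 - 18 = -105 - 18 = -123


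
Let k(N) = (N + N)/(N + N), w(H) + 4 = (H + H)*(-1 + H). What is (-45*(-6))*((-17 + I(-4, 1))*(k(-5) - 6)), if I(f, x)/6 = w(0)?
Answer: 55350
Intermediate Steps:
w(H) = -4 + 2*H*(-1 + H) (w(H) = -4 + (H + H)*(-1 + H) = -4 + (2*H)*(-1 + H) = -4 + 2*H*(-1 + H))
I(f, x) = -24 (I(f, x) = 6*(-4 - 2*0 + 2*0²) = 6*(-4 + 0 + 2*0) = 6*(-4 + 0 + 0) = 6*(-4) = -24)
k(N) = 1 (k(N) = (2*N)/((2*N)) = (2*N)*(1/(2*N)) = 1)
(-45*(-6))*((-17 + I(-4, 1))*(k(-5) - 6)) = (-45*(-6))*((-17 - 24)*(1 - 6)) = 270*(-41*(-5)) = 270*205 = 55350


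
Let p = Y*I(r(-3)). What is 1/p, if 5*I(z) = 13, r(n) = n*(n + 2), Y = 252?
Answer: 5/3276 ≈ 0.0015263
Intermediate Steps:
r(n) = n*(2 + n)
I(z) = 13/5 (I(z) = (1/5)*13 = 13/5)
p = 3276/5 (p = 252*(13/5) = 3276/5 ≈ 655.20)
1/p = 1/(3276/5) = 5/3276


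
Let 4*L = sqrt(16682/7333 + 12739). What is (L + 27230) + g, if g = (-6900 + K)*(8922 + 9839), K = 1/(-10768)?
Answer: -1393634097321/10768 + sqrt(685135162077)/29332 ≈ -1.2942e+8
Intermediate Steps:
K = -1/10768 ≈ -9.2868e-5
L = sqrt(685135162077)/29332 (L = sqrt(16682/7333 + 12739)/4 = sqrt(93431769/7333)/4 = (sqrt(685135162077)/7333)/4 = sqrt(685135162077)/29332 ≈ 28.219)
g = -1393927309961/10768 (g = (-6900 - 1/10768)*(8922 + 9839) = -74299201/10768*18761 = -1393927309961/10768 ≈ -1.2945e+8)
(L + 27230) + g = (sqrt(685135162077)/29332 + 27230) - 1393927309961/10768 = (27230 + sqrt(685135162077)/29332) - 1393927309961/10768 = -1393634097321/10768 + sqrt(685135162077)/29332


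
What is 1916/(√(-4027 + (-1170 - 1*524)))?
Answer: -1916*I*√5721/5721 ≈ -25.331*I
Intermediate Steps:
1916/(√(-4027 + (-1170 - 1*524))) = 1916/(√(-4027 + (-1170 - 524))) = 1916/(√(-4027 - 1694)) = 1916/(√(-5721)) = 1916/((I*√5721)) = 1916*(-I*√5721/5721) = -1916*I*√5721/5721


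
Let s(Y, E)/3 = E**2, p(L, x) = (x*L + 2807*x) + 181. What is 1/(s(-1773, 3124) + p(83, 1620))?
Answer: 1/33960109 ≈ 2.9446e-8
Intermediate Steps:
p(L, x) = 181 + 2807*x + L*x (p(L, x) = (L*x + 2807*x) + 181 = (2807*x + L*x) + 181 = 181 + 2807*x + L*x)
s(Y, E) = 3*E**2
1/(s(-1773, 3124) + p(83, 1620)) = 1/(3*3124**2 + (181 + 2807*1620 + 83*1620)) = 1/(3*9759376 + (181 + 4547340 + 134460)) = 1/(29278128 + 4681981) = 1/33960109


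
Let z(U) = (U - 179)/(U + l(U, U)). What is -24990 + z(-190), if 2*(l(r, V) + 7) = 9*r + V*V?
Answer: -141593463/5666 ≈ -24990.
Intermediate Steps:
l(r, V) = -7 + V**2/2 + 9*r/2 (l(r, V) = -7 + (9*r + V*V)/2 = -7 + (9*r + V**2)/2 = -7 + (V**2 + 9*r)/2 = -7 + (V**2/2 + 9*r/2) = -7 + V**2/2 + 9*r/2)
z(U) = (-179 + U)/(-7 + U**2/2 + 11*U/2) (z(U) = (U - 179)/(U + (-7 + U**2/2 + 9*U/2)) = (-179 + U)/(-7 + U**2/2 + 11*U/2))
-24990 + z(-190) = -24990 + 2*(-179 - 190)/(-14 + (-190)**2 + 11*(-190)) = -24990 + 2*(-369)/(-14 + 36100 - 2090) = -24990 + 2*(-369)/33996 = -24990 + 2*(1/33996)*(-369) = -24990 - 123/5666 = -141593463/5666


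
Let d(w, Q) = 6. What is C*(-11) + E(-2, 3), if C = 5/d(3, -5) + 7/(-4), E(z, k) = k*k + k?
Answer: 265/12 ≈ 22.083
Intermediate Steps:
E(z, k) = k + k² (E(z, k) = k² + k = k + k²)
C = -11/12 (C = 5/6 + 7/(-4) = 5*(⅙) + 7*(-¼) = ⅚ - 7/4 = -11/12 ≈ -0.91667)
C*(-11) + E(-2, 3) = -11/12*(-11) + 3*(1 + 3) = 121/12 + 3*4 = 121/12 + 12 = 265/12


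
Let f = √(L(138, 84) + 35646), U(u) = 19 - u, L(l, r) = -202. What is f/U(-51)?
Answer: √8861/35 ≈ 2.6895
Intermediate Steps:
f = 2*√8861 (f = √(-202 + 35646) = √35444 = 2*√8861 ≈ 188.27)
f/U(-51) = (2*√8861)/(19 - 1*(-51)) = (2*√8861)/(19 + 51) = (2*√8861)/70 = (2*√8861)*(1/70) = √8861/35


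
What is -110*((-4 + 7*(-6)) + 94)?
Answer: -5280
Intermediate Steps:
-110*((-4 + 7*(-6)) + 94) = -110*((-4 - 42) + 94) = -110*(-46 + 94) = -110*48 = -5280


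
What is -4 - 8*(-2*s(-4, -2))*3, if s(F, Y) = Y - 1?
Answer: -148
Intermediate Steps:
s(F, Y) = -1 + Y
-4 - 8*(-2*s(-4, -2))*3 = -4 - 8*(-2*(-1 - 2))*3 = -4 - 8*(-2*(-3))*3 = -4 - 48*3 = -4 - 8*18 = -4 - 144 = -148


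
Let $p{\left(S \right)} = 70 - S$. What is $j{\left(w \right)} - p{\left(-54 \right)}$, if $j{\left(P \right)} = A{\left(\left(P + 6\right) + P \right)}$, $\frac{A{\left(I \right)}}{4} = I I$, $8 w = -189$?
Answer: $\frac{26729}{4} \approx 6682.3$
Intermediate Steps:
$w = - \frac{189}{8}$ ($w = \frac{1}{8} \left(-189\right) = - \frac{189}{8} \approx -23.625$)
$A{\left(I \right)} = 4 I^{2}$ ($A{\left(I \right)} = 4 I I = 4 I^{2}$)
$j{\left(P \right)} = 4 \left(6 + 2 P\right)^{2}$ ($j{\left(P \right)} = 4 \left(\left(P + 6\right) + P\right)^{2} = 4 \left(\left(6 + P\right) + P\right)^{2} = 4 \left(6 + 2 P\right)^{2}$)
$j{\left(w \right)} - p{\left(-54 \right)} = 16 \left(3 - \frac{189}{8}\right)^{2} - \left(70 - -54\right) = 16 \left(- \frac{165}{8}\right)^{2} - \left(70 + 54\right) = 16 \cdot \frac{27225}{64} - 124 = \frac{27225}{4} - 124 = \frac{26729}{4}$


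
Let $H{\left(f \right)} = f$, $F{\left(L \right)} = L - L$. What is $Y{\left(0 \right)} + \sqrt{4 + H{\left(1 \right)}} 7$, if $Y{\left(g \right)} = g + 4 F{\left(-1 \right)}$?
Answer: $7 \sqrt{5} \approx 15.652$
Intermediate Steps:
$F{\left(L \right)} = 0$
$Y{\left(g \right)} = g$ ($Y{\left(g \right)} = g + 4 \cdot 0 = g + 0 = g$)
$Y{\left(0 \right)} + \sqrt{4 + H{\left(1 \right)}} 7 = 0 + \sqrt{4 + 1} \cdot 7 = 0 + \sqrt{5} \cdot 7 = 0 + 7 \sqrt{5} = 7 \sqrt{5}$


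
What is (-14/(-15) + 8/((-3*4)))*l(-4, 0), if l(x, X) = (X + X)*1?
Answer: 0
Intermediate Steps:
l(x, X) = 2*X (l(x, X) = (2*X)*1 = 2*X)
(-14/(-15) + 8/((-3*4)))*l(-4, 0) = (-14/(-15) + 8/((-3*4)))*(2*0) = (-14*(-1/15) + 8/(-12))*0 = (14/15 + 8*(-1/12))*0 = (14/15 - 2/3)*0 = (4/15)*0 = 0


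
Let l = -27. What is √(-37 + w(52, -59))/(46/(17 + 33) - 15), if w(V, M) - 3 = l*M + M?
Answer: -125*√15/176 ≈ -2.7507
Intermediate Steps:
w(V, M) = 3 - 26*M (w(V, M) = 3 + (-27*M + M) = 3 - 26*M)
√(-37 + w(52, -59))/(46/(17 + 33) - 15) = √(-37 + (3 - 26*(-59)))/(46/(17 + 33) - 15) = √(-37 + (3 + 1534))/(46/50 - 15) = √(-37 + 1537)/((1/50)*46 - 15) = √1500/(23/25 - 15) = (10*√15)/(-352/25) = (10*√15)*(-25/352) = -125*√15/176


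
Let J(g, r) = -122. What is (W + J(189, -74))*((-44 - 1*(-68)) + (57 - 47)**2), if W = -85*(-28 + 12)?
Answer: 153512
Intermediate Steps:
W = 1360 (W = -85*(-16) = 1360)
(W + J(189, -74))*((-44 - 1*(-68)) + (57 - 47)**2) = (1360 - 122)*((-44 - 1*(-68)) + (57 - 47)**2) = 1238*((-44 + 68) + 10**2) = 1238*(24 + 100) = 1238*124 = 153512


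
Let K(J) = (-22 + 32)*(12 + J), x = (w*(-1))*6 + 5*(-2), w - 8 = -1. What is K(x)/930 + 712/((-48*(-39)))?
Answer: -361/7254 ≈ -0.049766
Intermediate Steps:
w = 7 (w = 8 - 1 = 7)
x = -52 (x = (7*(-1))*6 + 5*(-2) = -7*6 - 10 = -42 - 10 = -52)
K(J) = 120 + 10*J (K(J) = 10*(12 + J) = 120 + 10*J)
K(x)/930 + 712/((-48*(-39))) = (120 + 10*(-52))/930 + 712/((-48*(-39))) = (120 - 520)*(1/930) + 712/1872 = -400*1/930 + 712*(1/1872) = -40/93 + 89/234 = -361/7254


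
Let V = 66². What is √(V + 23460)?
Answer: 2*√6954 ≈ 166.78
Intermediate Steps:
V = 4356
√(V + 23460) = √(4356 + 23460) = √27816 = 2*√6954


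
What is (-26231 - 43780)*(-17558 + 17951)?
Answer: -27514323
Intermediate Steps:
(-26231 - 43780)*(-17558 + 17951) = -70011*393 = -27514323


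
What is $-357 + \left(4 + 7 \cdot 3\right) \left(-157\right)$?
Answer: $-4282$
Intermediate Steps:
$-357 + \left(4 + 7 \cdot 3\right) \left(-157\right) = -357 + \left(4 + 21\right) \left(-157\right) = -357 + 25 \left(-157\right) = -357 - 3925 = -4282$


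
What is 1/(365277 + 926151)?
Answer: 1/1291428 ≈ 7.7434e-7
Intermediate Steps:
1/(365277 + 926151) = 1/1291428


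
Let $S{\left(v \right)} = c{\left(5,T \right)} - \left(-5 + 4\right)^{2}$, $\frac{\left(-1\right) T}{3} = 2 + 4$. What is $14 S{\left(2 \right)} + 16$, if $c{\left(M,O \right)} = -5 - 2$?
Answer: $-96$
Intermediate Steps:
$T = -18$ ($T = - 3 \left(2 + 4\right) = \left(-3\right) 6 = -18$)
$c{\left(M,O \right)} = -7$
$S{\left(v \right)} = -8$ ($S{\left(v \right)} = -7 - \left(-5 + 4\right)^{2} = -7 - \left(-1\right)^{2} = -7 - 1 = -8$)
$14 S{\left(2 \right)} + 16 = 14 \left(-8\right) + 16 = -112 + 16 = -96$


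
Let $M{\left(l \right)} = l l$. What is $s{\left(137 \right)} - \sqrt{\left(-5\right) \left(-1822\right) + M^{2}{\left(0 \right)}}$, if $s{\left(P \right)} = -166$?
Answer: $-166 - \sqrt{9110} \approx -261.45$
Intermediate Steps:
$M{\left(l \right)} = l^{2}$
$s{\left(137 \right)} - \sqrt{\left(-5\right) \left(-1822\right) + M^{2}{\left(0 \right)}} = -166 - \sqrt{\left(-5\right) \left(-1822\right) + \left(0^{2}\right)^{2}} = -166 - \sqrt{9110 + 0^{2}} = -166 - \sqrt{9110 + 0} = -166 - \sqrt{9110}$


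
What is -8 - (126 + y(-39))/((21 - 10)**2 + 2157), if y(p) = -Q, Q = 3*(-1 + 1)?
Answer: -9175/1139 ≈ -8.0553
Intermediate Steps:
Q = 0 (Q = 3*0 = 0)
y(p) = 0 (y(p) = -1*0 = 0)
-8 - (126 + y(-39))/((21 - 10)**2 + 2157) = -8 - (126 + 0)/((21 - 10)**2 + 2157) = -8 - 126/(11**2 + 2157) = -8 - 126/(121 + 2157) = -8 - 126/2278 = -8 - 1*63/1139 = -8 - 63/1139 = -9175/1139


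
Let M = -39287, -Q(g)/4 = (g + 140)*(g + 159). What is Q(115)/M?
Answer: 16440/2311 ≈ 7.1138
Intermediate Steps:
Q(g) = -4*(140 + g)*(159 + g) (Q(g) = -4*(g + 140)*(g + 159) = -4*(140 + g)*(159 + g))
Q(115)/M = (-89040 - 1196*115 - 4*115**2)/(-39287) = (-89040 - 137540 - 4*13225)*(-1/39287) = (-89040 - 137540 - 52900)*(-1/39287) = -279480*(-1/39287) = 16440/2311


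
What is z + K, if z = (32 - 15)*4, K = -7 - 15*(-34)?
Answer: 571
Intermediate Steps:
K = 503 (K = -7 + 510 = 503)
z = 68 (z = 17*4 = 68)
z + K = 68 + 503 = 571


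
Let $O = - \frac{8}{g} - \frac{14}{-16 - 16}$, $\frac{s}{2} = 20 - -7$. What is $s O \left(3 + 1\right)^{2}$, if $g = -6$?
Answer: $1530$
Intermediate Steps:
$s = 54$ ($s = 2 \left(20 - -7\right) = 2 \left(20 + 7\right) = 2 \cdot 27 = 54$)
$O = \frac{85}{48}$ ($O = - \frac{8}{-6} - \frac{14}{-16 - 16} = \left(-8\right) \left(- \frac{1}{6}\right) - \frac{14}{-32} = \frac{4}{3} - - \frac{7}{16} = \frac{4}{3} + \frac{7}{16} = \frac{85}{48} \approx 1.7708$)
$s O \left(3 + 1\right)^{2} = 54 \cdot \frac{85}{48} \left(3 + 1\right)^{2} = \frac{765 \cdot 4^{2}}{8} = \frac{765}{8} \cdot 16 = 1530$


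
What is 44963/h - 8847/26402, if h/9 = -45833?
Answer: -4836474085/10890745794 ≈ -0.44409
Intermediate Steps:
h = -412497 (h = 9*(-45833) = -412497)
44963/h - 8847/26402 = 44963/(-412497) - 8847/26402 = 44963*(-1/412497) - 8847*1/26402 = -44963/412497 - 8847/26402 = -4836474085/10890745794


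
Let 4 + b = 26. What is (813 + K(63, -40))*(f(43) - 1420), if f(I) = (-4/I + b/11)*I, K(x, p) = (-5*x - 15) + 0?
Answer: -646254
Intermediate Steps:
b = 22 (b = -4 + 26 = 22)
K(x, p) = -15 - 5*x (K(x, p) = (-15 - 5*x) + 0 = -15 - 5*x)
f(I) = I*(2 - 4/I) (f(I) = (-4/I + 22/11)*I = (-4/I + 22*(1/11))*I = (-4/I + 2)*I = (2 - 4/I)*I = I*(2 - 4/I))
(813 + K(63, -40))*(f(43) - 1420) = (813 + (-15 - 5*63))*((-4 + 2*43) - 1420) = (813 + (-15 - 315))*((-4 + 86) - 1420) = (813 - 330)*(82 - 1420) = 483*(-1338) = -646254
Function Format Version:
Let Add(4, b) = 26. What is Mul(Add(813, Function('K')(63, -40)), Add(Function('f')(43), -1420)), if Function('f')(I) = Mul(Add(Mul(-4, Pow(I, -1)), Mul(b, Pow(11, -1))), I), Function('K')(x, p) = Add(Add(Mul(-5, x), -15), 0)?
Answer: -646254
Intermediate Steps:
b = 22 (b = Add(-4, 26) = 22)
Function('K')(x, p) = Add(-15, Mul(-5, x)) (Function('K')(x, p) = Add(Add(-15, Mul(-5, x)), 0) = Add(-15, Mul(-5, x)))
Function('f')(I) = Mul(I, Add(2, Mul(-4, Pow(I, -1)))) (Function('f')(I) = Mul(Add(Mul(-4, Pow(I, -1)), Mul(22, Pow(11, -1))), I) = Mul(Add(Mul(-4, Pow(I, -1)), Mul(22, Rational(1, 11))), I) = Mul(Add(Mul(-4, Pow(I, -1)), 2), I) = Mul(Add(2, Mul(-4, Pow(I, -1))), I) = Mul(I, Add(2, Mul(-4, Pow(I, -1)))))
Mul(Add(813, Function('K')(63, -40)), Add(Function('f')(43), -1420)) = Mul(Add(813, Add(-15, Mul(-5, 63))), Add(Add(-4, Mul(2, 43)), -1420)) = Mul(Add(813, Add(-15, -315)), Add(Add(-4, 86), -1420)) = Mul(Add(813, -330), Add(82, -1420)) = Mul(483, -1338) = -646254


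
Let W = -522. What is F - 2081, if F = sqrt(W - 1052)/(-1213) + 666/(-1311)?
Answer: -909619/437 - I*sqrt(1574)/1213 ≈ -2081.5 - 0.032707*I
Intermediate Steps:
F = -222/437 - I*sqrt(1574)/1213 (F = sqrt(-522 - 1052)/(-1213) + 666/(-1311) = sqrt(-1574)*(-1/1213) + 666*(-1/1311) = (I*sqrt(1574))*(-1/1213) - 222/437 = -I*sqrt(1574)/1213 - 222/437 = -222/437 - I*sqrt(1574)/1213 ≈ -0.50801 - 0.032707*I)
F - 2081 = (-222/437 - I*sqrt(1574)/1213) - 2081 = -909619/437 - I*sqrt(1574)/1213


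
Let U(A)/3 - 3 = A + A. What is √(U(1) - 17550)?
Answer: I*√17535 ≈ 132.42*I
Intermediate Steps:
U(A) = 9 + 6*A (U(A) = 9 + 3*(A + A) = 9 + 3*(2*A) = 9 + 6*A)
√(U(1) - 17550) = √((9 + 6*1) - 17550) = √((9 + 6) - 17550) = √(15 - 17550) = √(-17535) = I*√17535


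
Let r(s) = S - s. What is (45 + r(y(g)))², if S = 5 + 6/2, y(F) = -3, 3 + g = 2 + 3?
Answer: 3136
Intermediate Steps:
g = 2 (g = -3 + (2 + 3) = -3 + 5 = 2)
S = 8 (S = 5 + 6*(½) = 5 + 3 = 8)
r(s) = 8 - s
(45 + r(y(g)))² = (45 + (8 - 1*(-3)))² = (45 + (8 + 3))² = (45 + 11)² = 56² = 3136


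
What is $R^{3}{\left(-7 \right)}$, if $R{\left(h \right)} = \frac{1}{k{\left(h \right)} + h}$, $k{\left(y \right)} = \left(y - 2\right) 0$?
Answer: $- \frac{1}{343} \approx -0.0029155$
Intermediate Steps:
$k{\left(y \right)} = 0$ ($k{\left(y \right)} = \left(-2 + y\right) 0 = 0$)
$R{\left(h \right)} = \frac{1}{h}$ ($R{\left(h \right)} = \frac{1}{0 + h} = \frac{1}{h}$)
$R^{3}{\left(-7 \right)} = \left(\frac{1}{-7}\right)^{3} = \left(- \frac{1}{7}\right)^{3} = - \frac{1}{343}$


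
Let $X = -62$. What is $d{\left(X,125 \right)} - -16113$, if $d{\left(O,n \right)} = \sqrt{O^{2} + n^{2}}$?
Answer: $16113 + \sqrt{19469} \approx 16253.0$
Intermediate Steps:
$d{\left(X,125 \right)} - -16113 = \sqrt{\left(-62\right)^{2} + 125^{2}} - -16113 = \sqrt{3844 + 15625} + 16113 = \sqrt{19469} + 16113 = 16113 + \sqrt{19469}$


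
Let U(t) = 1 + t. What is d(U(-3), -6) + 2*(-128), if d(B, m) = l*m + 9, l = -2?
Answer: -235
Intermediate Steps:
d(B, m) = 9 - 2*m (d(B, m) = -2*m + 9 = 9 - 2*m)
d(U(-3), -6) + 2*(-128) = (9 - 2*(-6)) + 2*(-128) = (9 + 12) - 256 = 21 - 256 = -235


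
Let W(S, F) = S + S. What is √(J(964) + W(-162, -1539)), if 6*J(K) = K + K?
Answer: 2*I*√6/3 ≈ 1.633*I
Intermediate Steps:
J(K) = K/3 (J(K) = (K + K)/6 = (2*K)/6 = K/3)
W(S, F) = 2*S
√(J(964) + W(-162, -1539)) = √((⅓)*964 + 2*(-162)) = √(964/3 - 324) = √(-8/3) = 2*I*√6/3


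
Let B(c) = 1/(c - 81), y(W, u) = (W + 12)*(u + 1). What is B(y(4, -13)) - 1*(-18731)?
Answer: 5113562/273 ≈ 18731.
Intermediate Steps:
y(W, u) = (1 + u)*(12 + W) (y(W, u) = (12 + W)*(1 + u) = (1 + u)*(12 + W))
B(c) = 1/(-81 + c)
B(y(4, -13)) - 1*(-18731) = 1/(-81 + (12 + 4 + 12*(-13) + 4*(-13))) - 1*(-18731) = 1/(-81 + (12 + 4 - 156 - 52)) + 18731 = 1/(-81 - 192) + 18731 = 1/(-273) + 18731 = -1/273 + 18731 = 5113562/273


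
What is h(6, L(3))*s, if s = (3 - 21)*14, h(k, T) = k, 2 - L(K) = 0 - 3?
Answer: -1512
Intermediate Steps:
L(K) = 5 (L(K) = 2 - (0 - 3) = 2 - 1*(-3) = 2 + 3 = 5)
s = -252 (s = -18*14 = -252)
h(6, L(3))*s = 6*(-252) = -1512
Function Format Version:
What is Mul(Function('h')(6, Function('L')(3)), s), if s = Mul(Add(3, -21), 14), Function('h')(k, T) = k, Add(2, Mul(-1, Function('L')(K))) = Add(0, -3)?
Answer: -1512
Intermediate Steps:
Function('L')(K) = 5 (Function('L')(K) = Add(2, Mul(-1, Add(0, -3))) = Add(2, Mul(-1, -3)) = Add(2, 3) = 5)
s = -252 (s = Mul(-18, 14) = -252)
Mul(Function('h')(6, Function('L')(3)), s) = Mul(6, -252) = -1512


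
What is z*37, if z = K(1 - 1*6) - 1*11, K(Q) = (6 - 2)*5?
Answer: 333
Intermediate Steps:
K(Q) = 20 (K(Q) = 4*5 = 20)
z = 9 (z = 20 - 1*11 = 20 - 11 = 9)
z*37 = 9*37 = 333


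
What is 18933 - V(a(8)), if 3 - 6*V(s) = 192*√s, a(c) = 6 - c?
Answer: 37865/2 + 32*I*√2 ≈ 18933.0 + 45.255*I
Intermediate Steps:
V(s) = ½ - 32*√s
18933 - V(a(8)) = 18933 - (½ - 32*√(6 - 1*8)) = 18933 - (½ - 32*√(6 - 8)) = 18933 - (½ - 32*I*√2) = 18933 + (-½ + 32*I*√2) = 37865/2 + 32*I*√2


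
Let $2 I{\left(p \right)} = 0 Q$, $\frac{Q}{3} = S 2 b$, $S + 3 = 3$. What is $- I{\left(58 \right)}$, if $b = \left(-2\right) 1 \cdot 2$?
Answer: $0$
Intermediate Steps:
$b = -4$ ($b = \left(-2\right) 2 = -4$)
$S = 0$ ($S = -3 + 3 = 0$)
$Q = 0$ ($Q = 3 \cdot 0 \cdot 2 \left(-4\right) = 3 \cdot 0 \left(-4\right) = 3 \cdot 0 = 0$)
$I{\left(p \right)} = 0$ ($I{\left(p \right)} = \frac{0 \cdot 0}{2} = \frac{1}{2} \cdot 0 = 0$)
$- I{\left(58 \right)} = \left(-1\right) 0 = 0$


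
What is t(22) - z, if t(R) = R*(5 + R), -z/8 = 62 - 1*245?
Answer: -870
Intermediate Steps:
z = 1464 (z = -8*(62 - 1*245) = -8*(62 - 245) = -8*(-183) = 1464)
t(22) - z = 22*(5 + 22) - 1*1464 = 22*27 - 1464 = 594 - 1464 = -870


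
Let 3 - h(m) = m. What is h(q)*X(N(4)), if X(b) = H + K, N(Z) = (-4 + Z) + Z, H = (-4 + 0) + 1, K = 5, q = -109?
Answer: 224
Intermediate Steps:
h(m) = 3 - m
H = -3 (H = -4 + 1 = -3)
N(Z) = -4 + 2*Z
X(b) = 2 (X(b) = -3 + 5 = 2)
h(q)*X(N(4)) = (3 - 1*(-109))*2 = (3 + 109)*2 = 112*2 = 224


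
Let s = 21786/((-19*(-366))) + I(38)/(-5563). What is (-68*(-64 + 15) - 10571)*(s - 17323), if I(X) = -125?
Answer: 42546267280803/339343 ≈ 1.2538e+8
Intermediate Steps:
s = 20344128/6447517 (s = 21786/((-19*(-366))) - 125/(-5563) = 21786/6954 - 125*(-1/5563) = 21786*(1/6954) + 125/5563 = 3631/1159 + 125/5563 = 20344128/6447517 ≈ 3.1553)
(-68*(-64 + 15) - 10571)*(s - 17323) = (-68*(-64 + 15) - 10571)*(20344128/6447517 - 17323) = (-68*(-49) - 10571)*(-111669992863/6447517) = (3332 - 10571)*(-111669992863/6447517) = -7239*(-111669992863/6447517) = 42546267280803/339343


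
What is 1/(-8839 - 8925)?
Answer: -1/17764 ≈ -5.6294e-5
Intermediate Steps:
1/(-8839 - 8925) = 1/(-17764) = -1/17764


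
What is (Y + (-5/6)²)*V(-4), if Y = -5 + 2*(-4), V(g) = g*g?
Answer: -1772/9 ≈ -196.89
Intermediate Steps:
V(g) = g²
Y = -13 (Y = -5 - 8 = -13)
(Y + (-5/6)²)*V(-4) = (-13 + (-5/6)²)*(-4)² = (-13 + (-5*⅙)²)*16 = (-13 + (-⅚)²)*16 = (-13 + 25/36)*16 = -443/36*16 = -1772/9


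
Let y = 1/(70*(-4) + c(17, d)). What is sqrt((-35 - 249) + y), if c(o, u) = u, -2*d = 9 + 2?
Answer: I*sqrt(92596786)/571 ≈ 16.852*I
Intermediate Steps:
d = -11/2 (d = -(9 + 2)/2 = -1/2*11 = -11/2 ≈ -5.5000)
y = -2/571 (y = 1/(70*(-4) - 11/2) = 1/(-280 - 11/2) = 1/(-571/2) = -2/571 ≈ -0.0035026)
sqrt((-35 - 249) + y) = sqrt((-35 - 249) - 2/571) = sqrt(-284 - 2/571) = sqrt(-162166/571) = I*sqrt(92596786)/571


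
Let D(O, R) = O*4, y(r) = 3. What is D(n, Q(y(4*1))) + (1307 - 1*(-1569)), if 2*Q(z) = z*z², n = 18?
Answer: 2948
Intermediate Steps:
Q(z) = z³/2 (Q(z) = (z*z²)/2 = z³/2)
D(O, R) = 4*O
D(n, Q(y(4*1))) + (1307 - 1*(-1569)) = 4*18 + (1307 - 1*(-1569)) = 72 + (1307 + 1569) = 72 + 2876 = 2948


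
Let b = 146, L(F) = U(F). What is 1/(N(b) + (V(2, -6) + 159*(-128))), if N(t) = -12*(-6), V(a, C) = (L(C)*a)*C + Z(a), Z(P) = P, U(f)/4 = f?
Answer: -1/19990 ≈ -5.0025e-5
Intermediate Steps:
U(f) = 4*f
L(F) = 4*F
V(a, C) = a + 4*a*C**2 (V(a, C) = ((4*C)*a)*C + a = (4*C*a)*C + a = 4*a*C**2 + a = a + 4*a*C**2)
N(t) = 72
1/(N(b) + (V(2, -6) + 159*(-128))) = 1/(72 + (2*(1 + 4*(-6)**2) + 159*(-128))) = 1/(72 + (2*(1 + 4*36) - 20352)) = 1/(72 + (2*(1 + 144) - 20352)) = 1/(72 + (2*145 - 20352)) = 1/(72 + (290 - 20352)) = 1/(72 - 20062) = 1/(-19990) = -1/19990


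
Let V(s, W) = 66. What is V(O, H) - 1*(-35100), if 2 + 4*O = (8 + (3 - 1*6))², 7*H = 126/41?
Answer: 35166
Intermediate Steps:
H = 18/41 (H = (126/41)/7 = (126*(1/41))/7 = (⅐)*(126/41) = 18/41 ≈ 0.43902)
O = 23/4 (O = -½ + (8 + (3 - 1*6))²/4 = -½ + (8 + (3 - 6))²/4 = -½ + (8 - 3)²/4 = -½ + (¼)*5² = -½ + (¼)*25 = -½ + 25/4 = 23/4 ≈ 5.7500)
V(O, H) - 1*(-35100) = 66 - 1*(-35100) = 66 + 35100 = 35166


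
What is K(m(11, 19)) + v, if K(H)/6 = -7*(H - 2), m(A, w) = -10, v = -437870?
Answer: -437366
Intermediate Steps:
K(H) = 84 - 42*H (K(H) = 6*(-7*(H - 2)) = 6*(-7*(-2 + H)) = 6*(14 - 7*H) = 84 - 42*H)
K(m(11, 19)) + v = (84 - 42*(-10)) - 437870 = (84 + 420) - 437870 = 504 - 437870 = -437366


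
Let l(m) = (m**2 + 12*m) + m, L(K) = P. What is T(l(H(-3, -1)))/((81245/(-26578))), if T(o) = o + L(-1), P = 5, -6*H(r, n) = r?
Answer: -624583/162490 ≈ -3.8438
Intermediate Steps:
H(r, n) = -r/6
L(K) = 5
l(m) = m**2 + 13*m
T(o) = 5 + o (T(o) = o + 5 = 5 + o)
T(l(H(-3, -1)))/((81245/(-26578))) = (5 + (-1/6*(-3))*(13 - 1/6*(-3)))/((81245/(-26578))) = (5 + (13 + 1/2)/2)/((81245*(-1/26578))) = (5 + (1/2)*(27/2))/(-81245/26578) = (5 + 27/4)*(-26578/81245) = (47/4)*(-26578/81245) = -624583/162490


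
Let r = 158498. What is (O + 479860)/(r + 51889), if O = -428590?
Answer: 17090/70129 ≈ 0.24369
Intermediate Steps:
(O + 479860)/(r + 51889) = (-428590 + 479860)/(158498 + 51889) = 51270/210387 = 51270*(1/210387) = 17090/70129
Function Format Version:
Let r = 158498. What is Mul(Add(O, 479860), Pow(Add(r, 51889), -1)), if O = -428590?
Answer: Rational(17090, 70129) ≈ 0.24369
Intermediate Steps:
Mul(Add(O, 479860), Pow(Add(r, 51889), -1)) = Mul(Add(-428590, 479860), Pow(Add(158498, 51889), -1)) = Mul(51270, Pow(210387, -1)) = Mul(51270, Rational(1, 210387)) = Rational(17090, 70129)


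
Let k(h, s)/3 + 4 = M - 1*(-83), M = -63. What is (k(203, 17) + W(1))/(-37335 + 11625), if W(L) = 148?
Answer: -98/12855 ≈ -0.0076235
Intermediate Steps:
k(h, s) = 48 (k(h, s) = -12 + 3*(-63 - 1*(-83)) = -12 + 3*(-63 + 83) = -12 + 3*20 = -12 + 60 = 48)
(k(203, 17) + W(1))/(-37335 + 11625) = (48 + 148)/(-37335 + 11625) = 196/(-25710) = 196*(-1/25710) = -98/12855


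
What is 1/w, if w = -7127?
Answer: -1/7127 ≈ -0.00014031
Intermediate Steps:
1/w = 1/(-7127) = -1/7127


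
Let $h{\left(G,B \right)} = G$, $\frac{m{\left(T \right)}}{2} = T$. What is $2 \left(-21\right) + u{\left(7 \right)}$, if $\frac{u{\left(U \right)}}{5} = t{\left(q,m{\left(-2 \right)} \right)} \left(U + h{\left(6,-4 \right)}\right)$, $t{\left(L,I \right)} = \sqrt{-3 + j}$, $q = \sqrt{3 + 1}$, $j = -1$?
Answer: $-42 + 130 i \approx -42.0 + 130.0 i$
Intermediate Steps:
$m{\left(T \right)} = 2 T$
$q = 2$ ($q = \sqrt{4} = 2$)
$t{\left(L,I \right)} = 2 i$ ($t{\left(L,I \right)} = \sqrt{-3 - 1} = \sqrt{-4} = 2 i$)
$u{\left(U \right)} = 10 i \left(6 + U\right)$ ($u{\left(U \right)} = 5 \cdot 2 i \left(U + 6\right) = 5 \cdot 2 i \left(6 + U\right) = 10 i \left(6 + U\right)$)
$2 \left(-21\right) + u{\left(7 \right)} = 2 \left(-21\right) + 10 i \left(6 + 7\right) = -42 + 10 i 13 = -42 + 130 i$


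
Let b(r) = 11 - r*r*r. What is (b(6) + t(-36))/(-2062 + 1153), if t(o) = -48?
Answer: 253/909 ≈ 0.27833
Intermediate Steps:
b(r) = 11 - r³ (b(r) = 11 - r²*r = 11 - r³)
(b(6) + t(-36))/(-2062 + 1153) = ((11 - 1*6³) - 48)/(-2062 + 1153) = ((11 - 1*216) - 48)/(-909) = ((11 - 216) - 48)*(-1/909) = (-205 - 48)*(-1/909) = -253*(-1/909) = 253/909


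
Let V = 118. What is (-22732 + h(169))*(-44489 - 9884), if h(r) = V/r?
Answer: 208878773070/169 ≈ 1.2360e+9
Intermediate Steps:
h(r) = 118/r
(-22732 + h(169))*(-44489 - 9884) = (-22732 + 118/169)*(-44489 - 9884) = (-22732 + 118*(1/169))*(-54373) = (-22732 + 118/169)*(-54373) = -3841590/169*(-54373) = 208878773070/169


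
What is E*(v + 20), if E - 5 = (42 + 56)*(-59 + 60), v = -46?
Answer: -2678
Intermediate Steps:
E = 103 (E = 5 + (42 + 56)*(-59 + 60) = 5 + 98*1 = 5 + 98 = 103)
E*(v + 20) = 103*(-46 + 20) = 103*(-26) = -2678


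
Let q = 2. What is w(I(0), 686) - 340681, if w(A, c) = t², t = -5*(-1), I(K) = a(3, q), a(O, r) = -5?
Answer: -340656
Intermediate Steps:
I(K) = -5
t = 5
w(A, c) = 25 (w(A, c) = 5² = 25)
w(I(0), 686) - 340681 = 25 - 340681 = -340656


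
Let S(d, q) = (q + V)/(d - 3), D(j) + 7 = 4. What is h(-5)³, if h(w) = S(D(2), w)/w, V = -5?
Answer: -1/27 ≈ -0.037037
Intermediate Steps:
D(j) = -3 (D(j) = -7 + 4 = -3)
S(d, q) = (-5 + q)/(-3 + d) (S(d, q) = (q - 5)/(d - 3) = (-5 + q)/(-3 + d))
h(w) = (⅚ - w/6)/w (h(w) = ((-5 + w)/(-3 - 3))/w = ((-5 + w)/(-6))/w = (-(-5 + w)/6)/w = (⅚ - w/6)/w)
h(-5)³ = ((⅙)*(5 - 1*(-5))/(-5))³ = ((⅙)*(-⅕)*(5 + 5))³ = ((⅙)*(-⅕)*10)³ = (-⅓)³ = -1/27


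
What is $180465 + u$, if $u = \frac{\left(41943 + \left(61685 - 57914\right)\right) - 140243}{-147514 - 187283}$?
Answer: $\frac{60419235134}{334797} \approx 1.8047 \cdot 10^{5}$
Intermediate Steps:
$u = \frac{94529}{334797}$ ($u = \frac{\left(41943 + 3771\right) - 140243}{-334797} = \left(45714 - 140243\right) \left(- \frac{1}{334797}\right) = \left(-94529\right) \left(- \frac{1}{334797}\right) = \frac{94529}{334797} \approx 0.28235$)
$180465 + u = 180465 + \frac{94529}{334797} = \frac{60419235134}{334797}$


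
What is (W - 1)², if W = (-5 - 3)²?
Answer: 3969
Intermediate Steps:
W = 64 (W = (-8)² = 64)
(W - 1)² = (64 - 1)² = 63² = 3969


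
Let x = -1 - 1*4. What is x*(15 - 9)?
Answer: -30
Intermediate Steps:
x = -5 (x = -1 - 4 = -5)
x*(15 - 9) = -5*(15 - 9) = -5*6 = -30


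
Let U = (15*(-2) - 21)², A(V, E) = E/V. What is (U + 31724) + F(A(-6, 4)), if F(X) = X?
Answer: 102973/3 ≈ 34324.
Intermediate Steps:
U = 2601 (U = (-30 - 21)² = (-51)² = 2601)
(U + 31724) + F(A(-6, 4)) = (2601 + 31724) + 4/(-6) = 34325 + 4*(-⅙) = 34325 - ⅔ = 102973/3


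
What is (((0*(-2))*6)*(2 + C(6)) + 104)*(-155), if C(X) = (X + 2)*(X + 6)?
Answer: -16120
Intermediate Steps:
C(X) = (2 + X)*(6 + X)
(((0*(-2))*6)*(2 + C(6)) + 104)*(-155) = (((0*(-2))*6)*(2 + (12 + 6² + 8*6)) + 104)*(-155) = ((0*6)*(2 + (12 + 36 + 48)) + 104)*(-155) = (0*(2 + 96) + 104)*(-155) = (0*98 + 104)*(-155) = (0 + 104)*(-155) = 104*(-155) = -16120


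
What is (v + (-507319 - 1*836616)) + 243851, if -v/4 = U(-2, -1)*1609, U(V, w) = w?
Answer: -1093648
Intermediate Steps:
v = 6436 (v = -(-4)*1609 = -4*(-1609) = 6436)
(v + (-507319 - 1*836616)) + 243851 = (6436 + (-507319 - 1*836616)) + 243851 = (6436 + (-507319 - 836616)) + 243851 = (6436 - 1343935) + 243851 = -1337499 + 243851 = -1093648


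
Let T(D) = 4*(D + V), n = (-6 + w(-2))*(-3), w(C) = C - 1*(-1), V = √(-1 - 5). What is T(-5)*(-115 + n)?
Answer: 1880 - 376*I*√6 ≈ 1880.0 - 921.01*I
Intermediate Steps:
V = I*√6 (V = √(-6) = I*√6 ≈ 2.4495*I)
w(C) = 1 + C (w(C) = C + 1 = 1 + C)
n = 21 (n = (-6 + (1 - 2))*(-3) = (-6 - 1)*(-3) = -7*(-3) = 21)
T(D) = 4*D + 4*I*√6 (T(D) = 4*(D + I*√6) = 4*D + 4*I*√6)
T(-5)*(-115 + n) = (4*(-5) + 4*I*√6)*(-115 + 21) = (-20 + 4*I*√6)*(-94) = 1880 - 376*I*√6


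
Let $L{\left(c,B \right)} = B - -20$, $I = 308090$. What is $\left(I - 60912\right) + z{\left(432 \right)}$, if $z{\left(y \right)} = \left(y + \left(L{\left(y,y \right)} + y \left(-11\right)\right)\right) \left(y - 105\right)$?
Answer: $-1017658$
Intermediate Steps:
$L{\left(c,B \right)} = 20 + B$ ($L{\left(c,B \right)} = B + 20 = 20 + B$)
$z{\left(y \right)} = \left(-105 + y\right) \left(20 - 9 y\right)$ ($z{\left(y \right)} = \left(y + \left(\left(20 + y\right) + y \left(-11\right)\right)\right) \left(y - 105\right) = \left(y - \left(-20 + 10 y\right)\right) \left(-105 + y\right) = \left(20 - 9 y\right) \left(-105 + y\right) = \left(-105 + y\right) \left(20 - 9 y\right)$)
$\left(I - 60912\right) + z{\left(432 \right)} = \left(308090 - 60912\right) - \left(-414780 + 1679616\right) = 247178 - 1264836 = -1017658$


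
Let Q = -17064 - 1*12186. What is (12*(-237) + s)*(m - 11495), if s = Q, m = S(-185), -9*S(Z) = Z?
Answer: 368260820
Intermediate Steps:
S(Z) = -Z/9
m = 185/9 (m = -⅑*(-185) = 185/9 ≈ 20.556)
Q = -29250 (Q = -17064 - 12186 = -29250)
s = -29250
(12*(-237) + s)*(m - 11495) = (12*(-237) - 29250)*(185/9 - 11495) = (-2844 - 29250)*(-103270/9) = -32094*(-103270/9) = 368260820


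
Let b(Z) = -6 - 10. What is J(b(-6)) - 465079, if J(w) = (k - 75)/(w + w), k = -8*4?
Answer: -14882421/32 ≈ -4.6508e+5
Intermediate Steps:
k = -32
b(Z) = -16
J(w) = -107/(2*w) (J(w) = (-32 - 75)/(w + w) = -107*1/(2*w) = -107/(2*w))
J(b(-6)) - 465079 = -107/2/(-16) - 465079 = -107/2*(-1/16) - 465079 = 107/32 - 465079 = -14882421/32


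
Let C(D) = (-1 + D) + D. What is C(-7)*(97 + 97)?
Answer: -2910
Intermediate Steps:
C(D) = -1 + 2*D
C(-7)*(97 + 97) = (-1 + 2*(-7))*(97 + 97) = (-1 - 14)*194 = -15*194 = -2910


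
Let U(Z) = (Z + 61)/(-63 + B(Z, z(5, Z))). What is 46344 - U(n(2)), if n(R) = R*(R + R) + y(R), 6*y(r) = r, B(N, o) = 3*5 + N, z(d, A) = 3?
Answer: 5515144/119 ≈ 46346.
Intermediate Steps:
B(N, o) = 15 + N
y(r) = r/6
n(R) = 2*R**2 + R/6 (n(R) = R*(R + R) + R/6 = R*(2*R) + R/6 = 2*R**2 + R/6)
U(Z) = (61 + Z)/(-48 + Z) (U(Z) = (Z + 61)/(-63 + (15 + Z)) = (61 + Z)/(-48 + Z))
46344 - U(n(2)) = 46344 - (61 + (1/6)*2*(1 + 12*2))/(-48 + (1/6)*2*(1 + 12*2)) = 46344 - (61 + (1/6)*2*(1 + 24))/(-48 + (1/6)*2*(1 + 24)) = 46344 - (61 + (1/6)*2*25)/(-48 + (1/6)*2*25) = 46344 - (61 + 25/3)/(-48 + 25/3) = 46344 - 208/((-119/3)*3) = 46344 - (-3)*208/(119*3) = 46344 - 1*(-208/119) = 46344 + 208/119 = 5515144/119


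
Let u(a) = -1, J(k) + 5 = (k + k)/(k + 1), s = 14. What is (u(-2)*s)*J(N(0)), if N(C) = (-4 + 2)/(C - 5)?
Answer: 62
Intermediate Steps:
N(C) = -2/(-5 + C)
J(k) = -5 + 2*k/(1 + k) (J(k) = -5 + (k + k)/(k + 1) = -5 + (2*k)/(1 + k) = -5 + 2*k/(1 + k))
(u(-2)*s)*J(N(0)) = (-1*14)*((-5 - (-6)/(-5 + 0))/(1 - 2/(-5 + 0))) = -14*(-5 - (-6)/(-5))/(1 - 2/(-5)) = -14*(-5 - (-6)*(-1)/5)/(1 - 2*(-⅕)) = -14*(-5 - 3*⅖)/(1 + ⅖) = -14*(-5 - 6/5)/7/5 = -10*(-31)/5 = -14*(-31/7) = 62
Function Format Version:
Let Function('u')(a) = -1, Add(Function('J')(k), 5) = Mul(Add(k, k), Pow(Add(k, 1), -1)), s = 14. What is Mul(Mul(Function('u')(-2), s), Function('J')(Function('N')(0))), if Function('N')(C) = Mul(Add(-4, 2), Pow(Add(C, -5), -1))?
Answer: 62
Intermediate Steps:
Function('N')(C) = Mul(-2, Pow(Add(-5, C), -1))
Function('J')(k) = Add(-5, Mul(2, k, Pow(Add(1, k), -1))) (Function('J')(k) = Add(-5, Mul(Add(k, k), Pow(Add(k, 1), -1))) = Add(-5, Mul(Mul(2, k), Pow(Add(1, k), -1))) = Add(-5, Mul(2, k, Pow(Add(1, k), -1))))
Mul(Mul(Function('u')(-2), s), Function('J')(Function('N')(0))) = Mul(Mul(-1, 14), Mul(Pow(Add(1, Mul(-2, Pow(Add(-5, 0), -1))), -1), Add(-5, Mul(-3, Mul(-2, Pow(Add(-5, 0), -1)))))) = Mul(-14, Mul(Pow(Add(1, Mul(-2, Pow(-5, -1))), -1), Add(-5, Mul(-3, Mul(-2, Pow(-5, -1)))))) = Mul(-14, Mul(Pow(Add(1, Mul(-2, Rational(-1, 5))), -1), Add(-5, Mul(-3, Mul(-2, Rational(-1, 5)))))) = Mul(-14, Mul(Pow(Add(1, Rational(2, 5)), -1), Add(-5, Mul(-3, Rational(2, 5))))) = Mul(-14, Mul(Pow(Rational(7, 5), -1), Add(-5, Rational(-6, 5)))) = Mul(-14, Mul(Rational(5, 7), Rational(-31, 5))) = Mul(-14, Rational(-31, 7)) = 62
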